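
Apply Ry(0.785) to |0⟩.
0.924|0⟩ + 0.3825|1⟩

Ry(0.785) = [[cos(θ/2), −sin(θ/2)], [sin(θ/2), cos(θ/2)]]; θ = 0.785, cos(θ/2) ≈ 0.923956, sin(θ/2) ≈ 0.382499.
With a = amp(|0⟩) = 1 and b = amp(|1⟩) = 0:
new amp(|0⟩) = (0.923956)·a + (-0.382499)·b = 0.924
new amp(|1⟩) = (0.382499)·a + (0.923956)·b = 0.3825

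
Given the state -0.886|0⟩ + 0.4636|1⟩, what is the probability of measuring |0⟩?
0.785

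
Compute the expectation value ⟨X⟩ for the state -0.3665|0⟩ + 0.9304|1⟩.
-0.682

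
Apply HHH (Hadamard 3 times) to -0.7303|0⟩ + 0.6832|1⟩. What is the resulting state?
-0.0333|0⟩ - 0.9995|1⟩

H² = I, so H^3 = H: a single Hadamard. With (a, b) = (-0.7303, 0.6832), H gives ((a + b)/√2, (a − b)/√2) = (-0.0333, -0.9995).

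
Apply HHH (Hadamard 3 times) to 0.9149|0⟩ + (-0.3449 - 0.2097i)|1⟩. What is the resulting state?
(0.4031 - 0.1483i)|0⟩ + (0.8908 + 0.1483i)|1⟩

H² = I, so H^3 = H: a single Hadamard. With (a, b) = (0.9149, (-0.3449 - 0.2097i)), H gives ((a + b)/√2, (a − b)/√2) = ((0.4031 - 0.1483i), (0.8908 + 0.1483i)).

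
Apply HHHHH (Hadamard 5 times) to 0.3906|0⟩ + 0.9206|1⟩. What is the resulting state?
0.9272|0⟩ - 0.3748|1⟩

H² = I, so H^5 = H: a single Hadamard. With (a, b) = (0.3906, 0.9206), H gives ((a + b)/√2, (a − b)/√2) = (0.9272, -0.3748).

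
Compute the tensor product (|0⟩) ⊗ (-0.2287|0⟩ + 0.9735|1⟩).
-0.2287|00⟩ + 0.9735|01⟩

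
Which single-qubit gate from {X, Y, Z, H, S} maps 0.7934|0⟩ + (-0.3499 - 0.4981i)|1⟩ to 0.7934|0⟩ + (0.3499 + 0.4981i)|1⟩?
Z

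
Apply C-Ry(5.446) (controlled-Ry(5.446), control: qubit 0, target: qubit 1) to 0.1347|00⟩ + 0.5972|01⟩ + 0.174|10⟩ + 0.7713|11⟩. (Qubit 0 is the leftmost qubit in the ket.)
0.1347|00⟩ + 0.5972|01⟩ - 0.4725|10⟩ - 0.634|11⟩

C-Ry(5.446) leaves the control-|0⟩ kets |00⟩, |01⟩ unchanged and applies Ry(5.446) to qubit 1 on the control-|1⟩ pair (|10⟩, |11⟩).
Ry(5.446) = [[cos(θ/2), −sin(θ/2)], [sin(θ/2), cos(θ/2)]]; θ = 5.446, cos(θ/2) ≈ -0.913662, sin(θ/2) ≈ 0.406475.
With a = amp(|10⟩) = 0.174 and b = amp(|11⟩) = 0.7713:
new amp(|10⟩) = (-0.913662)·a + (-0.406475)·b = -0.4725
new amp(|11⟩) = (0.406475)·a + (-0.913662)·b = -0.634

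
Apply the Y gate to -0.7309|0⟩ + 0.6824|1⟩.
-0.6824i|0⟩ - 0.7309i|1⟩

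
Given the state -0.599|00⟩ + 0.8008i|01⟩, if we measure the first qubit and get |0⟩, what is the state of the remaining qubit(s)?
-0.599|0⟩ + 0.8008i|1⟩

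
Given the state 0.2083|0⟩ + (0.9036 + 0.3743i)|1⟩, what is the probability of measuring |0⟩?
0.04339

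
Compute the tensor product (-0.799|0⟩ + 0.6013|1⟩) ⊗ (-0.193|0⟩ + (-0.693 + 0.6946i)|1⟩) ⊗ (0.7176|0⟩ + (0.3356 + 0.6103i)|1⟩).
0.1107|000⟩ + (0.05175 + 0.09411i)|001⟩ + (0.3973 - 0.3983i)|010⟩ + (0.5245 + 0.1517i)|011⟩ - 0.08328|100⟩ + (-0.03895 - 0.07083i)|101⟩ + (-0.299 + 0.2997i)|110⟩ + (-0.3947 - 0.1141i)|111⟩

amp(|b₁b₂…⟩) = product of the factor amplitudes for bits b₁, b₂, …; only kets whose every factor amplitude is nonzero survive.
|000⟩: (-0.799)(-0.193)(0.7176) = 0.1107
|001⟩: (-0.799)(-0.193)(0.3356 + 0.6103i) = (0.05175 + 0.09411i)
|010⟩: (-0.799)(-0.693 + 0.6946i)(0.7176) = (0.3973 - 0.3983i)
|011⟩: (-0.799)(-0.693 + 0.6946i)(0.3356 + 0.6103i) = (0.5245 + 0.1517i)
|100⟩: (0.6013)(-0.193)(0.7176) = -0.08328
|101⟩: (0.6013)(-0.193)(0.3356 + 0.6103i) = (-0.03895 - 0.07083i)
|110⟩: (0.6013)(-0.693 + 0.6946i)(0.7176) = (-0.299 + 0.2997i)
|111⟩: (0.6013)(-0.693 + 0.6946i)(0.3356 + 0.6103i) = (-0.3947 - 0.1141i)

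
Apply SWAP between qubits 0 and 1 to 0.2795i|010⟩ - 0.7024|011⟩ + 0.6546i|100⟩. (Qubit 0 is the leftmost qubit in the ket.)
0.6546i|010⟩ + 0.2795i|100⟩ - 0.7024|101⟩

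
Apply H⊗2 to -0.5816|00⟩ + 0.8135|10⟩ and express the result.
0.116|00⟩ + 0.116|01⟩ - 0.6976|10⟩ - 0.6976|11⟩

H⊗2 gives amp(|y⟩) = (1/2) Σ_x (−1)^(x·y) amp(|x⟩), where x·y is the number of positions in which both x and y have a 1.
|00⟩: (-0.5816 + 0.8135)/2 = 0.116
|01⟩: (-0.5816 + 0.8135)/2 = 0.116
|10⟩: (-0.5816 - 0.8135)/2 = -0.6976
|11⟩: (-0.5816 - 0.8135)/2 = -0.6976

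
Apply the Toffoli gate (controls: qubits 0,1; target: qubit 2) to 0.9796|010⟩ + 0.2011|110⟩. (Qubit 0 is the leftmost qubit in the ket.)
0.9796|010⟩ + 0.2011|111⟩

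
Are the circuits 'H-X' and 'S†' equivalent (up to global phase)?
No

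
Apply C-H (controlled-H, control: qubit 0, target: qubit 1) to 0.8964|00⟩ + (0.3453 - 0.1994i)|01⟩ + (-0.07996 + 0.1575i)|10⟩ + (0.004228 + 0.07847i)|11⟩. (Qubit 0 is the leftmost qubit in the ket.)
0.8964|00⟩ + (0.3453 - 0.1994i)|01⟩ + (-0.05355 + 0.1669i)|10⟩ + (-0.05953 + 0.05588i)|11⟩

C-H leaves the control-|0⟩ kets |00⟩, |01⟩ unchanged and applies H to qubit 1 on the control-|1⟩ pair (|10⟩, |11⟩).
H = [[1/√2, 1/√2], [1/√2, -1/√2]].
With a = amp(|10⟩) = (-0.07996 + 0.1575i) and b = amp(|11⟩) = (0.004228 + 0.07847i):
new amp(|10⟩) = (1/√2)·a + (1/√2)·b = (-0.05355 + 0.1669i)
new amp(|11⟩) = (1/√2)·a + (-1/√2)·b = (-0.05953 + 0.05588i)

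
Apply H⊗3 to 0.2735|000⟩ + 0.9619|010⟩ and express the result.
0.4368|000⟩ + 0.4368|001⟩ - 0.2434|010⟩ - 0.2434|011⟩ + 0.4368|100⟩ + 0.4368|101⟩ - 0.2434|110⟩ - 0.2434|111⟩

H⊗3 gives amp(|y⟩) = (1/2√2) Σ_x (−1)^(x·y) amp(|x⟩), where x·y is the number of positions in which both x and y have a 1.
|000⟩: (0.2735 + 0.9619)/(2√2) = 0.4368
|001⟩: (0.2735 + 0.9619)/(2√2) = 0.4368
|010⟩: (0.2735 - 0.9619)/(2√2) = -0.2434
|011⟩: (0.2735 - 0.9619)/(2√2) = -0.2434
|100⟩: (0.2735 + 0.9619)/(2√2) = 0.4368
|101⟩: (0.2735 + 0.9619)/(2√2) = 0.4368
|110⟩: (0.2735 - 0.9619)/(2√2) = -0.2434
|111⟩: (0.2735 - 0.9619)/(2√2) = -0.2434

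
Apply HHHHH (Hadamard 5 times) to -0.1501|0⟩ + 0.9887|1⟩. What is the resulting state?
0.593|0⟩ - 0.8053|1⟩

H² = I, so H^5 = H: a single Hadamard. With (a, b) = (-0.1501, 0.9887), H gives ((a + b)/√2, (a − b)/√2) = (0.593, -0.8053).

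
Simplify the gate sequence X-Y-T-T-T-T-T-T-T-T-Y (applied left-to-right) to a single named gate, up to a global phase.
X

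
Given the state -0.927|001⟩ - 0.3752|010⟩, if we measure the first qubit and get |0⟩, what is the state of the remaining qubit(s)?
-0.927|01⟩ - 0.3752|10⟩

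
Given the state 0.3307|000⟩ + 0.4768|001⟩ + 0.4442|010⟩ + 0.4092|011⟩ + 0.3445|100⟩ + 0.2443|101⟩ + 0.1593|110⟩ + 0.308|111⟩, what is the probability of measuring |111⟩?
0.09486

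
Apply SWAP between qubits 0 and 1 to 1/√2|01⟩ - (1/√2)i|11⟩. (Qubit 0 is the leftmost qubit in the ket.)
1/√2|10⟩ - (1/√2)i|11⟩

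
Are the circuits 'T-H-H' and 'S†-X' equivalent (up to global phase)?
No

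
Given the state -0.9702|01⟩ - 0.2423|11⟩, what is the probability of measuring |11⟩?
0.05871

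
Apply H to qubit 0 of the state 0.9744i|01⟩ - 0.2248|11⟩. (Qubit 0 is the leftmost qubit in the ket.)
(-0.159 + 0.689i)|01⟩ + (0.159 + 0.689i)|11⟩

H on qubit 0 mixes each pair of kets that differ only in qubit 0: amplitudes (a, b) of (|…0…⟩, |…1…⟩) become ((a + b)/√2, (a − b)/√2). Kets absent from the input have amplitude 0.
(|01⟩, |11⟩): (a, b) = (0.9744i, -0.2248) → ((-0.159 + 0.689i), (0.159 + 0.689i))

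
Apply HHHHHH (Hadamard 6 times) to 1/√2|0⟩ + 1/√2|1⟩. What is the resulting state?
1/√2|0⟩ + 1/√2|1⟩

H² = I, so an even number of Hadamards cancels: H^6 = I and the state is unchanged.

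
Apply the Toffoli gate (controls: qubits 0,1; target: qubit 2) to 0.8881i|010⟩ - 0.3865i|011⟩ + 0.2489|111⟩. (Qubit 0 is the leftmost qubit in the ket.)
0.8881i|010⟩ - 0.3865i|011⟩ + 0.2489|110⟩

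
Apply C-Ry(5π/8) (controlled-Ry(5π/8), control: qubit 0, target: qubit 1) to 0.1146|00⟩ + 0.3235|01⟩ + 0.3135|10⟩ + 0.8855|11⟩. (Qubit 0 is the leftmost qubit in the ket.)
0.1146|00⟩ + 0.3235|01⟩ - 0.5621|10⟩ + 0.7526|11⟩

C-Ry(5π/8) leaves the control-|0⟩ kets |00⟩, |01⟩ unchanged and applies Ry(5π/8) to qubit 1 on the control-|1⟩ pair (|10⟩, |11⟩).
Ry(5π/8) = [[cos(θ/2), −sin(θ/2)], [sin(θ/2), cos(θ/2)]]; θ = 5π/8, cos(θ/2) ≈ 0.55557, sin(θ/2) ≈ 0.83147.
With a = amp(|10⟩) = 0.3135 and b = amp(|11⟩) = 0.8855:
new amp(|10⟩) = (0.55557)·a + (-0.83147)·b = -0.5621
new amp(|11⟩) = (0.83147)·a + (0.55557)·b = 0.7526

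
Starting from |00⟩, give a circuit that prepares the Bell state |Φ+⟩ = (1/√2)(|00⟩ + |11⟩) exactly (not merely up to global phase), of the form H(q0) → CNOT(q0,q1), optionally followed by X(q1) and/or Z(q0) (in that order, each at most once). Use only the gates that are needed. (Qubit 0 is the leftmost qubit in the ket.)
H(q0) → CNOT(q0,q1)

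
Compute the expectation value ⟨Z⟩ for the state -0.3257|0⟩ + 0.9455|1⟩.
-0.7879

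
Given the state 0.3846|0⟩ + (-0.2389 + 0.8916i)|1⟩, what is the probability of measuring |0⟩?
0.1479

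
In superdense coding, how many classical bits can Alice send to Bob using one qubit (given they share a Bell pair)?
2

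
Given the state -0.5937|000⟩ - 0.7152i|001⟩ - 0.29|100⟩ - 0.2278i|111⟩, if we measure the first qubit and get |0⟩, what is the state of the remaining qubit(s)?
-0.6387|00⟩ - 0.7694i|01⟩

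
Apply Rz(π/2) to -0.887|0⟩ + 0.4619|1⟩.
(-0.6272 + 0.6272i)|0⟩ + (0.3266 + 0.3266i)|1⟩

Rz(π/2) = [[e^(−iθ/2), 0], [0, e^(iθ/2)]] with e^(±iθ/2) = cos(θ/2) ± i·sin(θ/2); θ = π/2, cos(θ/2) ≈ 0.707107, sin(θ/2) ≈ 0.707107.
With a = amp(|0⟩) = -0.887 and b = amp(|1⟩) = 0.4619:
new amp(|0⟩) = (0.707107 - 0.707107i)·a = (-0.6272 + 0.6272i)
new amp(|1⟩) = (0.707107 + 0.707107i)·b = (0.3266 + 0.3266i)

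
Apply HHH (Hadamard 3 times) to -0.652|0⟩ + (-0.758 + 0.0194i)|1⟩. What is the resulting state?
(-0.997 + 0.01372i)|0⟩ + (0.07495 - 0.01372i)|1⟩

H² = I, so H^3 = H: a single Hadamard. With (a, b) = (-0.652, (-0.758 + 0.0194i)), H gives ((a + b)/√2, (a − b)/√2) = ((-0.997 + 0.01372i), (0.07495 - 0.01372i)).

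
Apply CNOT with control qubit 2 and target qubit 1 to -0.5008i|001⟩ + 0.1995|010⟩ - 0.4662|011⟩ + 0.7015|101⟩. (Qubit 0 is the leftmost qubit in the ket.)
-0.4662|001⟩ + 0.1995|010⟩ - 0.5008i|011⟩ + 0.7015|111⟩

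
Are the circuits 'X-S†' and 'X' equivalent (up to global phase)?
No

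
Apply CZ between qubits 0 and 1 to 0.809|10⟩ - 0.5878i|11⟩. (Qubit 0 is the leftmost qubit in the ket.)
0.809|10⟩ + 0.5878i|11⟩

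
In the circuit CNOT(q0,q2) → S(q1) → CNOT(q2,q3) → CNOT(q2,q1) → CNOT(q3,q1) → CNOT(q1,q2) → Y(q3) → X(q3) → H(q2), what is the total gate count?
9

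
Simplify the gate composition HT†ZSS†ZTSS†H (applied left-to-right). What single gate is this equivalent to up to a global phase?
I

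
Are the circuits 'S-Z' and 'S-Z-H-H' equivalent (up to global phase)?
Yes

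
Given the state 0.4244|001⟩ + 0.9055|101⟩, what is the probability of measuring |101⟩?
0.8199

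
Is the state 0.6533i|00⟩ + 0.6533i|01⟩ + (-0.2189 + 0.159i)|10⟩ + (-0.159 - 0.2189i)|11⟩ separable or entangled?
Entangled

Writing the state as a|00⟩ + b|01⟩ + c|10⟩ + d|11⟩, it is a product state iff ad − bc = 0.
Here (a, b, c, d) = (0.6533i, 0.6533i, (-0.2189 + 0.159i), (-0.159 - 0.2189i)): ad − bc = (0.6533i)(-0.159 - 0.2189i) − (0.6533i)(-0.2189 + 0.159i) = (0.2469 + 0.03913i) ≠ 0, so the state is entangled.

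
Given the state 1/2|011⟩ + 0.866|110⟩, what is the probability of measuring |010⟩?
0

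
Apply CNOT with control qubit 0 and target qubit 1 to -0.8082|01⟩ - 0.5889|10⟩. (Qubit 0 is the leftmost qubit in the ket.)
-0.8082|01⟩ - 0.5889|11⟩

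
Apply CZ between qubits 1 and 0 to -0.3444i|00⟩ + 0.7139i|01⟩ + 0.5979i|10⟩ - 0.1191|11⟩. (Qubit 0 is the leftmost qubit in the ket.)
-0.3444i|00⟩ + 0.7139i|01⟩ + 0.5979i|10⟩ + 0.1191|11⟩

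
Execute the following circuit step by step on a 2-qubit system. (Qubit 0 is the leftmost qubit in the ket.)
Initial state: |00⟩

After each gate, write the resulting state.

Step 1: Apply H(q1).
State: 1/√2|00⟩ + 1/√2|01⟩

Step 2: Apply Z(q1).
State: 1/√2|00⟩ - 1/√2|01⟩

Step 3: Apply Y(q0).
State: (1/√2)i|10⟩ - (1/√2)i|11⟩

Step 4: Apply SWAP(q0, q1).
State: (1/√2)i|01⟩ - (1/√2)i|11⟩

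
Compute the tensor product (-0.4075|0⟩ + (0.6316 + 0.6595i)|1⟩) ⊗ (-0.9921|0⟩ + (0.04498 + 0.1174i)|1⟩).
0.4043|00⟩ + (-0.01833 - 0.04784i)|01⟩ + (-0.6266 - 0.6543i)|10⟩ + (-0.04902 + 0.1038i)|11⟩

amp(|b₁b₂…⟩) = product of the factor amplitudes for bits b₁, b₂, …; only kets whose every factor amplitude is nonzero survive.
|00⟩: (-0.4075)(-0.9921) = 0.4043
|01⟩: (-0.4075)(0.04498 + 0.1174i) = (-0.01833 - 0.04784i)
|10⟩: (0.6316 + 0.6595i)(-0.9921) = (-0.6266 - 0.6543i)
|11⟩: (0.6316 + 0.6595i)(0.04498 + 0.1174i) = (-0.04902 + 0.1038i)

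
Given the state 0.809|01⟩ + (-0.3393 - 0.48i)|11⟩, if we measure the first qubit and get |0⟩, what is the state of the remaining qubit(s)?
|1⟩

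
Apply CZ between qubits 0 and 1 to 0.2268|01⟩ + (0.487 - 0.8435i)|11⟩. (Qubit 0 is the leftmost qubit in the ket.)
0.2268|01⟩ + (-0.487 + 0.8435i)|11⟩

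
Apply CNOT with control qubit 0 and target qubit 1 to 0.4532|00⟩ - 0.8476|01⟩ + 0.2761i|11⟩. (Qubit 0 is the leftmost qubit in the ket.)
0.4532|00⟩ - 0.8476|01⟩ + 0.2761i|10⟩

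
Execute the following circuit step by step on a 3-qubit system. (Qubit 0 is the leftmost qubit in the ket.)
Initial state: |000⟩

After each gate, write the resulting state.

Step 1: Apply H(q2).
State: 1/√2|000⟩ + 1/√2|001⟩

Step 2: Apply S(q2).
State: 1/√2|000⟩ + (1/√2)i|001⟩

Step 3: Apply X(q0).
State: 1/√2|100⟩ + (1/√2)i|101⟩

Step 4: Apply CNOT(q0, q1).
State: 1/√2|110⟩ + (1/√2)i|111⟩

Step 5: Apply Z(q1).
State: -1/√2|110⟩ - (1/√2)i|111⟩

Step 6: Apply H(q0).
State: -1/2|010⟩ - (1/2)i|011⟩ + 1/2|110⟩ + (1/2)i|111⟩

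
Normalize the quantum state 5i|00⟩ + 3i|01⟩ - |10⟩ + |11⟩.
0.8333i|00⟩ + (1/2)i|01⟩ - 0.1667|10⟩ + 0.1667|11⟩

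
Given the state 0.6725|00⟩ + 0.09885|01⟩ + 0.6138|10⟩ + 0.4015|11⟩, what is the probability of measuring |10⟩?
0.3768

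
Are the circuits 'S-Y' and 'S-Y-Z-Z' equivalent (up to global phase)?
Yes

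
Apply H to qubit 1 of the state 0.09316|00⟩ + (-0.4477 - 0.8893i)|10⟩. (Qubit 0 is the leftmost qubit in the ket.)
0.06587|00⟩ + 0.06587|01⟩ + (-0.3166 - 0.6288i)|10⟩ + (-0.3166 - 0.6288i)|11⟩

H on qubit 1 mixes each pair of kets that differ only in qubit 1: amplitudes (a, b) of (|…0…⟩, |…1…⟩) become ((a + b)/√2, (a − b)/√2). Kets absent from the input have amplitude 0.
(|00⟩, |01⟩): (a, b) = (0.09316, 0) → (0.06587, 0.06587)
(|10⟩, |11⟩): (a, b) = ((-0.4477 - 0.8893i), 0) → ((-0.3166 - 0.6288i), (-0.3166 - 0.6288i))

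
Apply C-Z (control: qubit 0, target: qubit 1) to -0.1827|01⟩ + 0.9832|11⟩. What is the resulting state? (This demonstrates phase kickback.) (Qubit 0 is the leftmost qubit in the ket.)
-0.1827|01⟩ - 0.9832|11⟩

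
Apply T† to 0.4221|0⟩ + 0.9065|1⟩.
0.4221|0⟩ + (0.641 - 0.641i)|1⟩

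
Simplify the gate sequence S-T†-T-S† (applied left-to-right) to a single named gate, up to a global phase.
I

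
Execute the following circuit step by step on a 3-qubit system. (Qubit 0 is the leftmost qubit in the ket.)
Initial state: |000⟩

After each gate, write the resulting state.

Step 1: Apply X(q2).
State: |001⟩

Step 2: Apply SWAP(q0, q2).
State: |100⟩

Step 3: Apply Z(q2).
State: |100⟩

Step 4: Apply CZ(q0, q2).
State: |100⟩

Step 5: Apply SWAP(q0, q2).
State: |001⟩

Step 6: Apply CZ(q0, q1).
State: |001⟩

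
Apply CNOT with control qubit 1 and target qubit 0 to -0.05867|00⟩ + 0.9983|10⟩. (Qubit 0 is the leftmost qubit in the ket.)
-0.05867|00⟩ + 0.9983|10⟩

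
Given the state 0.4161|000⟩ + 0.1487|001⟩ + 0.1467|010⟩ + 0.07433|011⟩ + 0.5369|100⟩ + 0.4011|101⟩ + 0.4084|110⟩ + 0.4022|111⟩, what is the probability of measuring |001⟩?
0.02211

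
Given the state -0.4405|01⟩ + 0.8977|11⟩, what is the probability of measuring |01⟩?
0.194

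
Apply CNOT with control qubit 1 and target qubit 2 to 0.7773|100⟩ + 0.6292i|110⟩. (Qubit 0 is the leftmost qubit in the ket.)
0.7773|100⟩ + 0.6292i|111⟩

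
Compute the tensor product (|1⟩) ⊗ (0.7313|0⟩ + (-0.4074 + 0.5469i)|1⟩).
0.7313|10⟩ + (-0.4074 + 0.5469i)|11⟩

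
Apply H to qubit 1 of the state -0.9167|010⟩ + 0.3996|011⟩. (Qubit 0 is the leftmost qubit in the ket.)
-0.6482|000⟩ + 0.2826|001⟩ + 0.6482|010⟩ - 0.2826|011⟩

H on qubit 1 mixes each pair of kets that differ only in qubit 1: amplitudes (a, b) of (|…0…⟩, |…1…⟩) become ((a + b)/√2, (a − b)/√2). Kets absent from the input have amplitude 0.
(|000⟩, |010⟩): (a, b) = (0, -0.9167) → (-0.6482, 0.6482)
(|001⟩, |011⟩): (a, b) = (0, 0.3996) → (0.2826, -0.2826)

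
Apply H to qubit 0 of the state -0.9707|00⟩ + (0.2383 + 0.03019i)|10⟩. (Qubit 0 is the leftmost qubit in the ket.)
(-0.5179 + 0.02135i)|00⟩ + (-0.8549 - 0.02135i)|10⟩

H on qubit 0 mixes each pair of kets that differ only in qubit 0: amplitudes (a, b) of (|…0…⟩, |…1…⟩) become ((a + b)/√2, (a − b)/√2). Kets absent from the input have amplitude 0.
(|00⟩, |10⟩): (a, b) = (-0.9707, (0.2383 + 0.03019i)) → ((-0.5179 + 0.02135i), (-0.8549 - 0.02135i))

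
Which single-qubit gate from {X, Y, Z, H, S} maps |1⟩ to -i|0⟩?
Y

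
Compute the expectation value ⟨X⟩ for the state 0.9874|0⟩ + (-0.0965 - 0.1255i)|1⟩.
-0.1906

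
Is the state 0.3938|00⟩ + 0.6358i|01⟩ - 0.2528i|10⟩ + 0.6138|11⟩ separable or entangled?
Entangled

Writing the state as a|00⟩ + b|01⟩ + c|10⟩ + d|11⟩, it is a product state iff ad − bc = 0.
Here (a, b, c, d) = (0.3938, 0.6358i, -0.2528i, 0.6138): ad − bc = (0.3938)(0.6138) − (0.6358i)(-0.2528i) = 0.08098 ≠ 0, so the state is entangled.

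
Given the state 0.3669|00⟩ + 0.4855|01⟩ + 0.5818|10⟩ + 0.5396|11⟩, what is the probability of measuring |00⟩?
0.1346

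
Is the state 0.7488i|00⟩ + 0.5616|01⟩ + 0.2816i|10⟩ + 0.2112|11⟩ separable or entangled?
Separable

Writing the state as a|00⟩ + b|01⟩ + c|10⟩ + d|11⟩, it is a product state iff ad − bc = 0.
Here (a, b, c, d) = (0.7488i, 0.5616, 0.2816i, 0.2112): ad − bc = (0.7488i)(0.2112) − (0.5616)(0.2816i) = 0, so the state is separable.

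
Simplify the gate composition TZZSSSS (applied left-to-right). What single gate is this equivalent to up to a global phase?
T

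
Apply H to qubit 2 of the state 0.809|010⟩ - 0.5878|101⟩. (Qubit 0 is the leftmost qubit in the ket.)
0.572|010⟩ + 0.572|011⟩ - 0.4156|100⟩ + 0.4156|101⟩

H on qubit 2 mixes each pair of kets that differ only in qubit 2: amplitudes (a, b) of (|…0…⟩, |…1…⟩) become ((a + b)/√2, (a − b)/√2). Kets absent from the input have amplitude 0.
(|010⟩, |011⟩): (a, b) = (0.809, 0) → (0.572, 0.572)
(|100⟩, |101⟩): (a, b) = (0, -0.5878) → (-0.4156, 0.4156)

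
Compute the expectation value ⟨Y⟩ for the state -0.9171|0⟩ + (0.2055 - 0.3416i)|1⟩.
0.6266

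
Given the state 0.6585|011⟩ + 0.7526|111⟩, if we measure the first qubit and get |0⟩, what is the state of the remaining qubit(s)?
|11⟩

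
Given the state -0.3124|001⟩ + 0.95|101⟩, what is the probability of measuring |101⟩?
0.9025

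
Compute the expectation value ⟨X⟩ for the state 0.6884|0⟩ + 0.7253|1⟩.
0.9986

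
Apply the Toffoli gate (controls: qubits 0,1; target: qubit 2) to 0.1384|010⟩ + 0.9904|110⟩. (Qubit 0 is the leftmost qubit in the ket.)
0.1384|010⟩ + 0.9904|111⟩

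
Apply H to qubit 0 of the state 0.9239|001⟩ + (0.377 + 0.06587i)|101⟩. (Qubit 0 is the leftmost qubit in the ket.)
(0.9199 + 0.04658i)|001⟩ + (0.3867 - 0.04658i)|101⟩

H on qubit 0 mixes each pair of kets that differ only in qubit 0: amplitudes (a, b) of (|…0…⟩, |…1…⟩) become ((a + b)/√2, (a − b)/√2). Kets absent from the input have amplitude 0.
(|001⟩, |101⟩): (a, b) = (0.9239, (0.377 + 0.06587i)) → ((0.9199 + 0.04658i), (0.3867 - 0.04658i))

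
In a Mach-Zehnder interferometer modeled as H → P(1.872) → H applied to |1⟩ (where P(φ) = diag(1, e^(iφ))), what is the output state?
(0.6483 - 0.4775i)|0⟩ + (0.3517 + 0.4775i)|1⟩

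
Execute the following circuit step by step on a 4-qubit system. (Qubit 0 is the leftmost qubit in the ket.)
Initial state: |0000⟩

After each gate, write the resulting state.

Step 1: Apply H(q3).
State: 1/√2|0000⟩ + 1/√2|0001⟩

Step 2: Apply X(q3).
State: 1/√2|0000⟩ + 1/√2|0001⟩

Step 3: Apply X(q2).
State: 1/√2|0010⟩ + 1/√2|0011⟩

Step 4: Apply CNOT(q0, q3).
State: 1/√2|0010⟩ + 1/√2|0011⟩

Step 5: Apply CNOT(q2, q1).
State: 1/√2|0110⟩ + 1/√2|0111⟩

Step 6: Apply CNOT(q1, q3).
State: 1/√2|0110⟩ + 1/√2|0111⟩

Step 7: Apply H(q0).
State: 1/2|0110⟩ + 1/2|0111⟩ + 1/2|1110⟩ + 1/2|1111⟩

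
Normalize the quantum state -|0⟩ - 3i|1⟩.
-0.3162|0⟩ - 0.9487i|1⟩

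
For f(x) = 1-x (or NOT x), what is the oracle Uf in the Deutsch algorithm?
CNOT followed by I ⊗ X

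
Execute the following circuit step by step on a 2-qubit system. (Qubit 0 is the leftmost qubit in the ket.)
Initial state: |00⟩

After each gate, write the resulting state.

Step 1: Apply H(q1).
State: 1/√2|00⟩ + 1/√2|01⟩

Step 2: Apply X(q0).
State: 1/√2|10⟩ + 1/√2|11⟩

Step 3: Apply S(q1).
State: 1/√2|10⟩ + (1/√2)i|11⟩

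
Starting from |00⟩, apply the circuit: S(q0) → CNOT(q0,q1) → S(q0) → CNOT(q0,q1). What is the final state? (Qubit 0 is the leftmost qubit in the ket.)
|00⟩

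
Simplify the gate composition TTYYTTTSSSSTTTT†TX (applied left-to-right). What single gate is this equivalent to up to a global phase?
X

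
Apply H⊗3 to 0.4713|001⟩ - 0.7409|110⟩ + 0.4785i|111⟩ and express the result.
(-0.09532 + 0.1692i)|000⟩ + (-0.4286 - 0.1692i)|001⟩ + (0.4286 - 0.1692i)|010⟩ + (0.09532 + 0.1692i)|011⟩ + (0.4286 - 0.1692i)|100⟩ + (0.09532 + 0.1692i)|101⟩ + (-0.09532 + 0.1692i)|110⟩ + (-0.4286 - 0.1692i)|111⟩

H⊗3 gives amp(|y⟩) = (1/2√2) Σ_x (−1)^(x·y) amp(|x⟩), where x·y is the number of positions in which both x and y have a 1.
|000⟩: (0.4713 - 0.7409 + 0.4785i)/(2√2) = (-0.09532 + 0.1692i)
|001⟩: (-0.4713 - 0.7409 - 0.4785i)/(2√2) = (-0.4286 - 0.1692i)
|010⟩: (0.4713 + 0.7409 - 0.4785i)/(2√2) = (0.4286 - 0.1692i)
|011⟩: (-0.4713 + 0.7409 + 0.4785i)/(2√2) = (0.09532 + 0.1692i)
|100⟩: (0.4713 + 0.7409 - 0.4785i)/(2√2) = (0.4286 - 0.1692i)
|101⟩: (-0.4713 + 0.7409 + 0.4785i)/(2√2) = (0.09532 + 0.1692i)
|110⟩: (0.4713 - 0.7409 + 0.4785i)/(2√2) = (-0.09532 + 0.1692i)
|111⟩: (-0.4713 - 0.7409 - 0.4785i)/(2√2) = (-0.4286 - 0.1692i)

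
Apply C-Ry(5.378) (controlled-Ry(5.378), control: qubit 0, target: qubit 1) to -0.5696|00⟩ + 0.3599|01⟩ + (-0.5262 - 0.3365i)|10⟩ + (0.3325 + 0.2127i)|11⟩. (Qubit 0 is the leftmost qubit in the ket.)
-0.5696|00⟩ + 0.3599|01⟩ + (0.3278 + 0.2096i)|10⟩ + (-0.5291 - 0.3384i)|11⟩

C-Ry(5.378) leaves the control-|0⟩ kets |00⟩, |01⟩ unchanged and applies Ry(5.378) to qubit 1 on the control-|1⟩ pair (|10⟩, |11⟩).
Ry(5.378) = [[cos(θ/2), −sin(θ/2)], [sin(θ/2), cos(θ/2)]]; θ = 5.378, cos(θ/2) ≈ -0.899316, sin(θ/2) ≈ 0.437299.
With a = amp(|10⟩) = (-0.5262 - 0.3365i) and b = amp(|11⟩) = (0.3325 + 0.2127i):
new amp(|10⟩) = (-0.899316)·a + (-0.437299)·b = (0.3278 + 0.2096i)
new amp(|11⟩) = (0.437299)·a + (-0.899316)·b = (-0.5291 - 0.3384i)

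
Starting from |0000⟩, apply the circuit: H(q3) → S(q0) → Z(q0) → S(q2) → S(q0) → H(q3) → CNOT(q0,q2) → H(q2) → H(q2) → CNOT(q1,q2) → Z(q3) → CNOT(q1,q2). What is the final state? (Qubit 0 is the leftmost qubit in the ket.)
|0000⟩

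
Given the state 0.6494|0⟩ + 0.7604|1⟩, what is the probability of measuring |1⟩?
0.5782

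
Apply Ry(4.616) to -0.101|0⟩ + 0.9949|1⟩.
-0.6687|0⟩ - 0.7436|1⟩

Ry(4.616) = [[cos(θ/2), −sin(θ/2)], [sin(θ/2), cos(θ/2)]]; θ = 4.616, cos(θ/2) ≈ -0.67222, sin(θ/2) ≈ 0.740351.
With a = amp(|0⟩) = -0.101 and b = amp(|1⟩) = 0.9949:
new amp(|0⟩) = (-0.67222)·a + (-0.740351)·b = -0.6687
new amp(|1⟩) = (0.740351)·a + (-0.67222)·b = -0.7436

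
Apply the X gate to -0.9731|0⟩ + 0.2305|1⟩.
0.2305|0⟩ - 0.9731|1⟩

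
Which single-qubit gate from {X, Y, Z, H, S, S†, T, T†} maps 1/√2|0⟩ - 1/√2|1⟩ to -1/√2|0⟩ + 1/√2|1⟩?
X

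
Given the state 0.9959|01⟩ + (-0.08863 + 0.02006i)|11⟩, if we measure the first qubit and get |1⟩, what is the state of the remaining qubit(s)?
(-0.9753 + 0.2208i)|1⟩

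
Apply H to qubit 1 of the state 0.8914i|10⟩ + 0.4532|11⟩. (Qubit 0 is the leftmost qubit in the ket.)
(0.3205 + 0.6303i)|10⟩ + (-0.3205 + 0.6303i)|11⟩

H on qubit 1 mixes each pair of kets that differ only in qubit 1: amplitudes (a, b) of (|…0…⟩, |…1…⟩) become ((a + b)/√2, (a − b)/√2). Kets absent from the input have amplitude 0.
(|10⟩, |11⟩): (a, b) = (0.8914i, 0.4532) → ((0.3205 + 0.6303i), (-0.3205 + 0.6303i))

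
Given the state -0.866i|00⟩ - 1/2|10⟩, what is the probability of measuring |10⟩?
1/4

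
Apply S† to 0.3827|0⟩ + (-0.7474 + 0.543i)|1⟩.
0.3827|0⟩ + (0.543 + 0.7474i)|1⟩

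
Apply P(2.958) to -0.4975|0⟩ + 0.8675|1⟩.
-0.4975|0⟩ + (-0.8529 + 0.1584i)|1⟩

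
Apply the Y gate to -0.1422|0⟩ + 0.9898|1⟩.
-0.9898i|0⟩ - 0.1422i|1⟩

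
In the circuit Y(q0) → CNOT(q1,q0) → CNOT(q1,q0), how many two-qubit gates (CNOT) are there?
2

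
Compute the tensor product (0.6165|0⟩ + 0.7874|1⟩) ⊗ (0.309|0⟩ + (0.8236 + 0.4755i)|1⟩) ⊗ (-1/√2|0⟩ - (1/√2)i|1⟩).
-0.1347|000⟩ - 0.1347i|001⟩ + (-0.359 - 0.2073i)|010⟩ + (0.2073 - 0.359i)|011⟩ - 0.172|100⟩ - 0.172i|101⟩ + (-0.4586 - 0.2647i)|110⟩ + (0.2647 - 0.4586i)|111⟩

amp(|b₁b₂…⟩) = product of the factor amplitudes for bits b₁, b₂, …; only kets whose every factor amplitude is nonzero survive.
|000⟩: (0.6165)(0.309)(-1/√2) = -0.1347
|001⟩: (0.6165)(0.309)(-(1/√2)i) = -0.1347i
|010⟩: (0.6165)(0.8236 + 0.4755i)(-1/√2) = (-0.359 - 0.2073i)
|011⟩: (0.6165)(0.8236 + 0.4755i)(-(1/√2)i) = (0.2073 - 0.359i)
|100⟩: (0.7874)(0.309)(-1/√2) = -0.172
|101⟩: (0.7874)(0.309)(-(1/√2)i) = -0.172i
|110⟩: (0.7874)(0.8236 + 0.4755i)(-1/√2) = (-0.4586 - 0.2647i)
|111⟩: (0.7874)(0.8236 + 0.4755i)(-(1/√2)i) = (0.2647 - 0.4586i)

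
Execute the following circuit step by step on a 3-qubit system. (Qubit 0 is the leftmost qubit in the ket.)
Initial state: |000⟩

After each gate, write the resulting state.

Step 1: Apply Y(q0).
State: i|100⟩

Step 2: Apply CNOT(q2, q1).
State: i|100⟩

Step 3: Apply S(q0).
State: -|100⟩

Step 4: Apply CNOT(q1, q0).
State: -|100⟩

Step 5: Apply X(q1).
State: -|110⟩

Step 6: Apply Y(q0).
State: i|010⟩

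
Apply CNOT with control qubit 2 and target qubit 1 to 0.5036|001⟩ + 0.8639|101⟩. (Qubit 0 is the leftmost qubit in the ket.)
0.5036|011⟩ + 0.8639|111⟩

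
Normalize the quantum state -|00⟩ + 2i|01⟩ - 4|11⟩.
-0.2182|00⟩ + 0.4364i|01⟩ - 0.8729|11⟩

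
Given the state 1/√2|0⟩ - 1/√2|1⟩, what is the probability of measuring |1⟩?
1/2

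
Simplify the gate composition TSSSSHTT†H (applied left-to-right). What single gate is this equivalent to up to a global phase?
T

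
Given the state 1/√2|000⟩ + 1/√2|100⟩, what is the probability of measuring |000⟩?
1/2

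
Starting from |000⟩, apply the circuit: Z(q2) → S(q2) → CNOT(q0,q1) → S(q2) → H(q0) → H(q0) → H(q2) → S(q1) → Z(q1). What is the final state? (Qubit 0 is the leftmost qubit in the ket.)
1/√2|000⟩ + 1/√2|001⟩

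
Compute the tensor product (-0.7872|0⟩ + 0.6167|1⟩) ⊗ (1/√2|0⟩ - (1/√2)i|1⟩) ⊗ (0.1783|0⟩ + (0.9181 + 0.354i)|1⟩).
-0.09925|000⟩ + (-0.511 - 0.197i)|001⟩ + 0.09925i|010⟩ + (-0.197 + 0.511i)|011⟩ + 0.07775|100⟩ + (0.4004 + 0.1544i)|101⟩ - 0.07775i|110⟩ + (0.1544 - 0.4004i)|111⟩

amp(|b₁b₂…⟩) = product of the factor amplitudes for bits b₁, b₂, …; only kets whose every factor amplitude is nonzero survive.
|000⟩: (-0.7872)(1/√2)(0.1783) = -0.09925
|001⟩: (-0.7872)(1/√2)(0.9181 + 0.354i) = (-0.511 - 0.197i)
|010⟩: (-0.7872)(-(1/√2)i)(0.1783) = 0.09925i
|011⟩: (-0.7872)(-(1/√2)i)(0.9181 + 0.354i) = (-0.197 + 0.511i)
|100⟩: (0.6167)(1/√2)(0.1783) = 0.07775
|101⟩: (0.6167)(1/√2)(0.9181 + 0.354i) = (0.4004 + 0.1544i)
|110⟩: (0.6167)(-(1/√2)i)(0.1783) = -0.07775i
|111⟩: (0.6167)(-(1/√2)i)(0.9181 + 0.354i) = (0.1544 - 0.4004i)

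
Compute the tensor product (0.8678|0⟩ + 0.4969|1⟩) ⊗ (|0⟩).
0.8678|00⟩ + 0.4969|10⟩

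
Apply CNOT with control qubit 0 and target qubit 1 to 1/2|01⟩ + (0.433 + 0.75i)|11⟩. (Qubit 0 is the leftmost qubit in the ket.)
1/2|01⟩ + (0.433 + 0.75i)|10⟩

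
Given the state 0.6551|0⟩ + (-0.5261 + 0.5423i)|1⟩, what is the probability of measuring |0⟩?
0.4292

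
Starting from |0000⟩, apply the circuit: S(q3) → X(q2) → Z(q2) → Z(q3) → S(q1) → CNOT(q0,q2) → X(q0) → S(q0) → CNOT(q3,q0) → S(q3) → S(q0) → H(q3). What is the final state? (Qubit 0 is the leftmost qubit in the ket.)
1/√2|1010⟩ + 1/√2|1011⟩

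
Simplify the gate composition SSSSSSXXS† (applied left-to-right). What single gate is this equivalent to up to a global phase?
S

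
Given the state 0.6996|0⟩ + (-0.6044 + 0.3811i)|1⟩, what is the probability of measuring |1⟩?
0.5105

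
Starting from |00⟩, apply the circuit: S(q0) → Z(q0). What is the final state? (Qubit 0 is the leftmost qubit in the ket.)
|00⟩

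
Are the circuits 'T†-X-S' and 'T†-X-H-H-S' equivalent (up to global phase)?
Yes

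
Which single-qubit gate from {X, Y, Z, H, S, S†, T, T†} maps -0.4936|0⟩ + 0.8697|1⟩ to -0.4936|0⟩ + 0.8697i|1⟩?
S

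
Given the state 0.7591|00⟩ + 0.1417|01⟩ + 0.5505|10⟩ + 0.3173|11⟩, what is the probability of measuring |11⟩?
0.1007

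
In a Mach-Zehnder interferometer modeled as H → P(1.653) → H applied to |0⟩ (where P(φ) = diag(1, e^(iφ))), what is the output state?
(0.4589 + 0.4983i)|0⟩ + (0.5411 - 0.4983i)|1⟩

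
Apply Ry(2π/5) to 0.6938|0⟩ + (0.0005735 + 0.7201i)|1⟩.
(0.561 - 0.4233i)|0⟩ + (0.4083 + 0.5826i)|1⟩

Ry(2π/5) = [[cos(θ/2), −sin(θ/2)], [sin(θ/2), cos(θ/2)]]; θ = 2π/5, cos(θ/2) ≈ 0.809017, sin(θ/2) ≈ 0.587785.
With a = amp(|0⟩) = 0.6938 and b = amp(|1⟩) = (0.0005735 + 0.7201i):
new amp(|0⟩) = (0.809017)·a + (-0.587785)·b = (0.561 - 0.4233i)
new amp(|1⟩) = (0.587785)·a + (0.809017)·b = (0.4083 + 0.5826i)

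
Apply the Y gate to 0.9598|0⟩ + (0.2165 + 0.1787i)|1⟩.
(0.1787 - 0.2165i)|0⟩ + 0.9598i|1⟩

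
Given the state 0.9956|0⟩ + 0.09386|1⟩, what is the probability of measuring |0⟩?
0.9912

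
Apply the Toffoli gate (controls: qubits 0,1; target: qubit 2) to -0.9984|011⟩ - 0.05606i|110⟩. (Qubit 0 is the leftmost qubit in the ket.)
-0.9984|011⟩ - 0.05606i|111⟩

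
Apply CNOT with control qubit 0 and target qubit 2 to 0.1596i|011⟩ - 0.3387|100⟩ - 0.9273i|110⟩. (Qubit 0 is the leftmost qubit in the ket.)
0.1596i|011⟩ - 0.3387|101⟩ - 0.9273i|111⟩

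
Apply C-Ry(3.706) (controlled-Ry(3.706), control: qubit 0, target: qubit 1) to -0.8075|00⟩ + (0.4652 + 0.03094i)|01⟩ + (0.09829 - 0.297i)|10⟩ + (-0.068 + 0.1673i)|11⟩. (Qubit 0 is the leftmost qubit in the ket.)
-0.8075|00⟩ + (0.4652 + 0.03094i)|01⟩ + (0.03794 - 0.07798i)|10⟩ + (0.1133 - 0.3318i)|11⟩

C-Ry(3.706) leaves the control-|0⟩ kets |00⟩, |01⟩ unchanged and applies Ry(3.706) to qubit 1 on the control-|1⟩ pair (|10⟩, |11⟩).
Ry(3.706) = [[cos(θ/2), −sin(θ/2)], [sin(θ/2), cos(θ/2)]]; θ = 3.706, cos(θ/2) ≈ -0.278473, sin(θ/2) ≈ 0.960444.
With a = amp(|10⟩) = (0.09829 - 0.297i) and b = amp(|11⟩) = (-0.068 + 0.1673i):
new amp(|10⟩) = (-0.278473)·a + (-0.960444)·b = (0.03794 - 0.07798i)
new amp(|11⟩) = (0.960444)·a + (-0.278473)·b = (0.1133 - 0.3318i)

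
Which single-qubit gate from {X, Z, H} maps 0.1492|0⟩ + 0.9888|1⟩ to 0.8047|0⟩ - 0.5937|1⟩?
H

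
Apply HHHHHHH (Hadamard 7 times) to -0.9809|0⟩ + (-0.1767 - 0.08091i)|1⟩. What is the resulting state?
(-0.8185 - 0.05721i)|0⟩ + (-0.5687 + 0.05721i)|1⟩

H² = I, so H^7 = H: a single Hadamard. With (a, b) = (-0.9809, (-0.1767 - 0.08091i)), H gives ((a + b)/√2, (a − b)/√2) = ((-0.8185 - 0.05721i), (-0.5687 + 0.05721i)).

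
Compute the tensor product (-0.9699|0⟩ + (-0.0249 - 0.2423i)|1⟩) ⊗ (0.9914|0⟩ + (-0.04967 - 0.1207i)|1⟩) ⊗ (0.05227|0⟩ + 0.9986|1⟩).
-0.05026|000⟩ - 0.9602|001⟩ + (0.002518 + 0.006119i)|010⟩ + (0.04811 + 0.1169i)|011⟩ + (-0.00129 - 0.01256i)|100⟩ + (-0.02465 - 0.2399i)|101⟩ + (-0.001464 + 0.0007862i)|110⟩ + (-0.02797 + 0.01502i)|111⟩

amp(|b₁b₂…⟩) = product of the factor amplitudes for bits b₁, b₂, …; only kets whose every factor amplitude is nonzero survive.
|000⟩: (-0.9699)(0.9914)(0.05227) = -0.05026
|001⟩: (-0.9699)(0.9914)(0.9986) = -0.9602
|010⟩: (-0.9699)(-0.04967 - 0.1207i)(0.05227) = (0.002518 + 0.006119i)
|011⟩: (-0.9699)(-0.04967 - 0.1207i)(0.9986) = (0.04811 + 0.1169i)
|100⟩: (-0.0249 - 0.2423i)(0.9914)(0.05227) = (-0.00129 - 0.01256i)
|101⟩: (-0.0249 - 0.2423i)(0.9914)(0.9986) = (-0.02465 - 0.2399i)
|110⟩: (-0.0249 - 0.2423i)(-0.04967 - 0.1207i)(0.05227) = (-0.001464 + 0.0007862i)
|111⟩: (-0.0249 - 0.2423i)(-0.04967 - 0.1207i)(0.9986) = (-0.02797 + 0.01502i)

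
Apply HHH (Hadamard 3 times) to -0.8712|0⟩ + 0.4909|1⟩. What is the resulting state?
-0.2689|0⟩ - 0.9632|1⟩

H² = I, so H^3 = H: a single Hadamard. With (a, b) = (-0.8712, 0.4909), H gives ((a + b)/√2, (a − b)/√2) = (-0.2689, -0.9632).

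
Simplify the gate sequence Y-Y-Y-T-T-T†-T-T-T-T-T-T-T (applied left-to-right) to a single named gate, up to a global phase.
Y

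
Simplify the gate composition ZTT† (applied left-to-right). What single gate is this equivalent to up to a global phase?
Z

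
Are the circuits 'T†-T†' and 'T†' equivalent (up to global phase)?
No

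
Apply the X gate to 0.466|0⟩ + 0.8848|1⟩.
0.8848|0⟩ + 0.466|1⟩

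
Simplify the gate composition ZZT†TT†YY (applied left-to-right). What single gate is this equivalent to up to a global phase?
T†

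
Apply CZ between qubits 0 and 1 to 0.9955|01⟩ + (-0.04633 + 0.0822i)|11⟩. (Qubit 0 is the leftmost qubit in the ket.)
0.9955|01⟩ + (0.04633 - 0.0822i)|11⟩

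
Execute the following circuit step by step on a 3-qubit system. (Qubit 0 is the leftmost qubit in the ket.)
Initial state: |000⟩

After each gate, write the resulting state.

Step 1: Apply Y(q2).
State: i|001⟩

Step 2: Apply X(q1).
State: i|011⟩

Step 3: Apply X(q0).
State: i|111⟩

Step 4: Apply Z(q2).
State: -i|111⟩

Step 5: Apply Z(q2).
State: i|111⟩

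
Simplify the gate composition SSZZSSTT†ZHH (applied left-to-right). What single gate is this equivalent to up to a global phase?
Z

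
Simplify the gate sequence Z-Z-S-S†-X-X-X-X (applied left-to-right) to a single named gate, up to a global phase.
I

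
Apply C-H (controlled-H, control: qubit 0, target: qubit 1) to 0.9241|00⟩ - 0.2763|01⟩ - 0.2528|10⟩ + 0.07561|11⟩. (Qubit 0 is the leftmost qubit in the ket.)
0.9241|00⟩ - 0.2763|01⟩ - 0.1253|10⟩ - 0.2322|11⟩

C-H leaves the control-|0⟩ kets |00⟩, |01⟩ unchanged and applies H to qubit 1 on the control-|1⟩ pair (|10⟩, |11⟩).
H = [[1/√2, 1/√2], [1/√2, -1/√2]].
With a = amp(|10⟩) = -0.2528 and b = amp(|11⟩) = 0.07561:
new amp(|10⟩) = (1/√2)·a + (1/√2)·b = -0.1253
new amp(|11⟩) = (1/√2)·a + (-1/√2)·b = -0.2322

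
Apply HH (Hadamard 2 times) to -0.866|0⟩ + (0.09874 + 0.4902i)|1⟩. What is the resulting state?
-0.866|0⟩ + (0.09874 + 0.4902i)|1⟩

H² = I, so an even number of Hadamards cancels: H^2 = I and the state is unchanged.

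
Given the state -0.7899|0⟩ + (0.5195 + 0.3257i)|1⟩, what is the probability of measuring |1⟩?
0.376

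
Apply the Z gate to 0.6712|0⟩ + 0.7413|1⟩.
0.6712|0⟩ - 0.7413|1⟩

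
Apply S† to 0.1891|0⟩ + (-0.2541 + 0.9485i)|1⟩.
0.1891|0⟩ + (0.9485 + 0.2541i)|1⟩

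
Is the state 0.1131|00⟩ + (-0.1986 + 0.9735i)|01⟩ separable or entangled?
Separable

Writing the state as a|00⟩ + b|01⟩ + c|10⟩ + d|11⟩, it is a product state iff ad − bc = 0.
Here (a, b, c, d) = (0.1131, (-0.1986 + 0.9735i), 0, 0): ad − bc = (0.1131)(0) − (-0.1986 + 0.9735i)(0) = 0, so the state is separable.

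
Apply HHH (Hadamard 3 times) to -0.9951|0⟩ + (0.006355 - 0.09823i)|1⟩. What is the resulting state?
(-0.6991 - 0.06946i)|0⟩ + (-0.7081 + 0.06946i)|1⟩

H² = I, so H^3 = H: a single Hadamard. With (a, b) = (-0.9951, (0.006355 - 0.09823i)), H gives ((a + b)/√2, (a − b)/√2) = ((-0.6991 - 0.06946i), (-0.7081 + 0.06946i)).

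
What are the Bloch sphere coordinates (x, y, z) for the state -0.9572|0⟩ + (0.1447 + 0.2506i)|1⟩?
(-0.277, -0.4797, 0.8325)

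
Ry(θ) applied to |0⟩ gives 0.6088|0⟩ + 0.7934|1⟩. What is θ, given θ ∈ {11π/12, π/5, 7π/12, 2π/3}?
7π/12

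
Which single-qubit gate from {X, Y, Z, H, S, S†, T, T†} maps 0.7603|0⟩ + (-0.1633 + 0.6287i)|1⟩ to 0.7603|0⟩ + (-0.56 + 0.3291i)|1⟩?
T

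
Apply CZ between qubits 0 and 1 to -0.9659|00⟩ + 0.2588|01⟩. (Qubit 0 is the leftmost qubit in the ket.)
-0.9659|00⟩ + 0.2588|01⟩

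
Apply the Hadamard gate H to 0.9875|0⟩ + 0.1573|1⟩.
0.8095|0⟩ + 0.587|1⟩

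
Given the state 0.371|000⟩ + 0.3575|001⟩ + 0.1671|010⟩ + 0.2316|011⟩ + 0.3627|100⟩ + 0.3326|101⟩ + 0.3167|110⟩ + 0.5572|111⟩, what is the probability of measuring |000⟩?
0.1376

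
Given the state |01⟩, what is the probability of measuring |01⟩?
1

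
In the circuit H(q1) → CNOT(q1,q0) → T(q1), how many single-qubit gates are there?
2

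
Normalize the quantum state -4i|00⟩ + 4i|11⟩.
-(1/√2)i|00⟩ + (1/√2)i|11⟩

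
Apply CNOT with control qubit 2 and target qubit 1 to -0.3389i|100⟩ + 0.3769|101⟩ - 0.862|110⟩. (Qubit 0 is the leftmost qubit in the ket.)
-0.3389i|100⟩ - 0.862|110⟩ + 0.3769|111⟩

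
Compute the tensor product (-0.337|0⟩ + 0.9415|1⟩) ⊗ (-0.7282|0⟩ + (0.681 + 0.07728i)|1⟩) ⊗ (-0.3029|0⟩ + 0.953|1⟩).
-0.07433|000⟩ + 0.2339|001⟩ + (0.06951 + 0.007889i)|010⟩ + (-0.2187 - 0.02482i)|011⟩ + 0.2077|100⟩ - 0.6534|101⟩ + (-0.1942 - 0.02204i)|110⟩ + (0.611 + 0.06934i)|111⟩

amp(|b₁b₂…⟩) = product of the factor amplitudes for bits b₁, b₂, …; only kets whose every factor amplitude is nonzero survive.
|000⟩: (-0.337)(-0.7282)(-0.3029) = -0.07433
|001⟩: (-0.337)(-0.7282)(0.953) = 0.2339
|010⟩: (-0.337)(0.681 + 0.07728i)(-0.3029) = (0.06951 + 0.007889i)
|011⟩: (-0.337)(0.681 + 0.07728i)(0.953) = (-0.2187 - 0.02482i)
|100⟩: (0.9415)(-0.7282)(-0.3029) = 0.2077
|101⟩: (0.9415)(-0.7282)(0.953) = -0.6534
|110⟩: (0.9415)(0.681 + 0.07728i)(-0.3029) = (-0.1942 - 0.02204i)
|111⟩: (0.9415)(0.681 + 0.07728i)(0.953) = (0.611 + 0.06934i)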